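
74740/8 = 9342 + 1/2 = 9342.50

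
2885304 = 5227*552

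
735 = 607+128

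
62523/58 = 1077+57/58 ≈ 1077.98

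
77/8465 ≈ 0.00910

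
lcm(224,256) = 1792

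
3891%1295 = 6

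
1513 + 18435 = 19948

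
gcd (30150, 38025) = 225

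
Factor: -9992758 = -1 * 2^1 * 739^1 * 6761^1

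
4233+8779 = 13012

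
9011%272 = 35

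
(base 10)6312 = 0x18a8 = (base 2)1100010101000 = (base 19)h94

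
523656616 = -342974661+866631277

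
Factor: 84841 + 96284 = 3^2*5^3*7^1*23^1 = 181125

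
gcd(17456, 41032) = 8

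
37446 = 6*6241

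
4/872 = 1/218≈0.00459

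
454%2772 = 454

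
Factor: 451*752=2^4*11^1*41^1*47^1=339152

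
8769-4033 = 4736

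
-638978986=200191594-839170580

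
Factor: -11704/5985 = -1*2^3*3^(-2)*5^(-1)*11^1 = -88/45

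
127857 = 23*5559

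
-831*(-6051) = 5028381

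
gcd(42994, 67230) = 166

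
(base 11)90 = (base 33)30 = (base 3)10200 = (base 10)99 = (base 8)143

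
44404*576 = 25576704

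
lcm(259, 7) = 259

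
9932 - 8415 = 1517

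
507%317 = 190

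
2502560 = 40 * 62564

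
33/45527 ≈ 0.000725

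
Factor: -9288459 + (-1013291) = -1 * 2^1 * 5^3 * 89^1 * 463^1 = -10301750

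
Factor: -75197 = -1 * 29^1 * 2593^1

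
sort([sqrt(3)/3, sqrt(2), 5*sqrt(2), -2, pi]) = [-2, sqrt(3)/3, sqrt(2), pi, 5*sqrt(2)]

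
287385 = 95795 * 3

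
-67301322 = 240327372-307628694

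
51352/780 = 65 + 163/195 ≈ 65.84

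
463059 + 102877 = 565936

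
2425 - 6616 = -4191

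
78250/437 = 179+27/437 ≈ 179.06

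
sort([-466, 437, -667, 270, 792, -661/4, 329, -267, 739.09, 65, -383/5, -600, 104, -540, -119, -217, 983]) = [-667, -600, -540, -466, -267, -217, -661/4, -119, -383/5, 65, 104, 270, 329, 437, 739.09, 792, 983]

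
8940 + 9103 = 18043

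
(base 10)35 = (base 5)120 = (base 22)1d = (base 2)100011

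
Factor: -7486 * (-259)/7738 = 7^1 * 19^1 * 37^1 * 53^(-1) * 73^(-1) * 197^1 = 969437/3869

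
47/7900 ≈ 0.00595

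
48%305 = 48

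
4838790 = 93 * 52030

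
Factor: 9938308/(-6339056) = -1*2^(-2)*149^(-1)*863^1*2659^(-1)*2879^1 = -2484577/1584764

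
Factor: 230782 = 2^1*23^1*29^1*173^1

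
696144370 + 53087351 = 749231721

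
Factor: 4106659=4106659^1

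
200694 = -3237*(-62)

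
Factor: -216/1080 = -1*5^(-1) = -1/5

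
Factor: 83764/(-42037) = -1*2^2*43^1*127^(-1)*331^(-1)*487^1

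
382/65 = 5 + 57/65 ≈ 5.88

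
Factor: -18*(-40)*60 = 2^6*3^3*5^2 = 43200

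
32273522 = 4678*6899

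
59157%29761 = 29396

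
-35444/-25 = 1417 + 19/25 = 1417.76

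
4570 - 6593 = -2023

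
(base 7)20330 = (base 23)992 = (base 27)6m2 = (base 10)4970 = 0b1001101101010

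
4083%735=408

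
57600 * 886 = 51033600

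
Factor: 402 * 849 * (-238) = -1 * 2^2 * 3^2 * 7^1 * 17^1 * 67^1 * 283^1 = -81228924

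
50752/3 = 16917+1/3≈16917.33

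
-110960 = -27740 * 4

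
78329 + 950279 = 1028608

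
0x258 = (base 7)1515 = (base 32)io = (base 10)600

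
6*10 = 60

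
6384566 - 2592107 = 3792459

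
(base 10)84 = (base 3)10010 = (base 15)59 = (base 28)30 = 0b1010100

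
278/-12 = -23 - 1/6 ≈ -23.17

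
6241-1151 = 5090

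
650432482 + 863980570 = 1514413052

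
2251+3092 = 5343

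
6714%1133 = 1049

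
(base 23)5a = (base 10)125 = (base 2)1111101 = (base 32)3t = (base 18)6h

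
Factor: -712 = -1 * 2^3 * 89^1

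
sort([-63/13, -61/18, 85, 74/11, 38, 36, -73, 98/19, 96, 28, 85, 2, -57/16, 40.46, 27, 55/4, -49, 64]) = [-73, -49, -63/13, -57/16, -61/18, 2, 98/19, 74/11, 55/4, 27, 28, 36, 38, 40.46, 64, 85, 85, 96]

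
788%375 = 38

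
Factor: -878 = -1 * 2^1 * 439^1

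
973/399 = 139/57 ≈ 2.44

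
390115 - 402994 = -12879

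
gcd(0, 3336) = 3336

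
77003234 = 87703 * 878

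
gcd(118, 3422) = 118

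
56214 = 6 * 9369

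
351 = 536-185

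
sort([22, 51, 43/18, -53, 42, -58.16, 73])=[-58.16, -53, 43/18, 22, 42, 51, 73]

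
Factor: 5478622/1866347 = 2^1*7^(-1)*29^1*1601^1*4519^(-1) = 92858/31633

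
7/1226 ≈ 0.00571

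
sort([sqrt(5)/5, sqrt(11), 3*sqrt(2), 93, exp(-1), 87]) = [exp(-1), sqrt(5)/5, sqrt(11), 3*sqrt(2), 87, 93]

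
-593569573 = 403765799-997335372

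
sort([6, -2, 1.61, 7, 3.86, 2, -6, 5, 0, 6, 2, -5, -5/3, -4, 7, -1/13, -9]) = [-9, -6, -5, -4, -2, -5/3, -1/13, 0, 1.61, 2, 2, 3.86, 5, 6, 6, 7, 7]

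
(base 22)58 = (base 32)3m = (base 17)6g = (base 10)118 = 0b1110110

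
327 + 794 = 1121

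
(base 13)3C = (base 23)25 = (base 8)63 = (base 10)51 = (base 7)102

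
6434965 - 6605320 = -170355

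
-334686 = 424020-758706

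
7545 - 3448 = 4097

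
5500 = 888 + 4612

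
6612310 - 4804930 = 1807380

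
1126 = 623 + 503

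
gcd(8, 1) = 1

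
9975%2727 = 1794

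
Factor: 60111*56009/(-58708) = -1*2^(-2)*3^2*13^(-1)*1129^(-1)*6679^1*56009^1 = -3366756999/58708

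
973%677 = 296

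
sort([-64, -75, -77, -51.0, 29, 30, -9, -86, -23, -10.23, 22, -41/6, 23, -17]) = [-86, -77, -75, -64, -51.0, -23, -17, -10.23, -9, -41/6, 22, 23, 29, 30]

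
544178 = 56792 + 487386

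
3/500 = 0.006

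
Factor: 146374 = 2^1 * 163^1 * 449^1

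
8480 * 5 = 42400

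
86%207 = 86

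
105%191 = 105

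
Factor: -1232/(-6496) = 2^(-1) * 11^1 * 29^(-1) = 11/58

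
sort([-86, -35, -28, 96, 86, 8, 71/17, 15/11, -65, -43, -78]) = [-86, -78, -65, -43, -35, -28, 15/11, 71/17, 8, 86, 96]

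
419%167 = 85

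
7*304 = 2128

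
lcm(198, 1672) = 15048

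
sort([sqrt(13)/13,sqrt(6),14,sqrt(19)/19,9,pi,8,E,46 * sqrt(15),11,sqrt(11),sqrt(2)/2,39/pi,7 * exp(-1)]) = [sqrt(19)/19,sqrt(13)/13,sqrt(2)/2,sqrt(6),7 * exp(-1),E,pi,sqrt(11),8,9,11,39/pi,14,46 * sqrt(15)]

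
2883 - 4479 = -1596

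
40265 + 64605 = 104870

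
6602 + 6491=13093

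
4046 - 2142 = 1904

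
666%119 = 71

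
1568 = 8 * 196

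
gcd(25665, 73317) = 3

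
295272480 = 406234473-110961993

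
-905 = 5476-6381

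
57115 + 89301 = 146416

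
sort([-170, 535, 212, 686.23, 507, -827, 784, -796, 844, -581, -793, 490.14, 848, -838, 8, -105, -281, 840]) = [-838, -827, -796, -793, -581, -281, -170, -105, 8, 212, 490.14, 507, 535, 686.23, 784, 840, 844, 848]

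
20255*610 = 12355550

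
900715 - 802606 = 98109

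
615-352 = 263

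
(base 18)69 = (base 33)3i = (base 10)117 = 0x75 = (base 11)a7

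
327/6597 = 109/2199≈0.0496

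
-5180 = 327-5507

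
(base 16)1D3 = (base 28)GJ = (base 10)467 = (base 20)137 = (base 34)DP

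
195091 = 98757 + 96334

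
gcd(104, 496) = 8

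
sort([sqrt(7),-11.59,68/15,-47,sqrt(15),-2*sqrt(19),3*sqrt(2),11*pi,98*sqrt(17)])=[-47,-11.59,-2*sqrt(19),sqrt(7),sqrt(15),3*sqrt(2),68/15,11*pi,98*sqrt(17)]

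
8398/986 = 8 + 15/29≈8.52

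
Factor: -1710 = -1*2^1*3^2*5^1*19^1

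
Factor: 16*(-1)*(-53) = 2^4*53^1 = 848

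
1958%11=0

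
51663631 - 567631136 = -515967505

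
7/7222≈0.000969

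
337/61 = 5 + 32/61≈5.52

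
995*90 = 89550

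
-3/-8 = 0.375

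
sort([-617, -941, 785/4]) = [-941, -617, 785/4]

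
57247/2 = 28623 + 1/2 = 28623.50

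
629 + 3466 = 4095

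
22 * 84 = 1848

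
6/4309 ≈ 0.00139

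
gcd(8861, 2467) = 1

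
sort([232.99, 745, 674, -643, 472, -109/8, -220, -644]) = [-644, -643, -220, -109/8, 232.99, 472, 674, 745]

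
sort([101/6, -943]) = [-943, 101/6]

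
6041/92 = 65+61/92 ≈ 65.66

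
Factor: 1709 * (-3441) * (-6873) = 3^2 * 29^1 * 31^1 * 37^1 * 79^1 * 1709^1 = 40417838037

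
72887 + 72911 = 145798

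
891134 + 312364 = 1203498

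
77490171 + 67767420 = 145257591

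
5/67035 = 1/13407 ≈ 0.0000746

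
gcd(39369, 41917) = 1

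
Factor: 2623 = 43^1 * 61^1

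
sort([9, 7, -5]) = [-5, 7, 9]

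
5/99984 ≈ 0.0000500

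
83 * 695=57685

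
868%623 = 245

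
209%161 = 48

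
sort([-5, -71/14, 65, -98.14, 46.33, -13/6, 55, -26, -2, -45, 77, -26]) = [-98.14, -45, -26, -26, -71/14, -5, -13/6, -2, 46.33, 55, 65, 77]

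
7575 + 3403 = 10978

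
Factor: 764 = 2^2*191^1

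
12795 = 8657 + 4138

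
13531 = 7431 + 6100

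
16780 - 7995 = 8785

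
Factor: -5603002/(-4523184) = 2^(-3)*3^(-2)*31^1*101^(-1)*311^(-1)*90371^1 = 2801501/2261592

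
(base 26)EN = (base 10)387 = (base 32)C3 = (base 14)1D9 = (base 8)603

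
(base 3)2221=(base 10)79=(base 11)72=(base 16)4f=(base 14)59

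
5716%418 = 282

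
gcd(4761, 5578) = 1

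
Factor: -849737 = -1*7^1*19^1*6389^1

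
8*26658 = 213264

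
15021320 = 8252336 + 6768984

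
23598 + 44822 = 68420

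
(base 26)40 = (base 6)252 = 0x68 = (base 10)104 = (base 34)32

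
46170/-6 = -7695 = -7695.00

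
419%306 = 113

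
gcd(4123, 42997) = 589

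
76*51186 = 3890136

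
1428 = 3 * 476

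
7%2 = 1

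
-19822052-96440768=-116262820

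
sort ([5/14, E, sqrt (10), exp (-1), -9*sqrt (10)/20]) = [-9*sqrt (10)/20, 5/14, exp (-1), E, sqrt (10)]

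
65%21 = 2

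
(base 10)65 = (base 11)5a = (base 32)21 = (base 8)101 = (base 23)2j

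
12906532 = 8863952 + 4042580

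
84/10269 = 4/489 ≈ 0.00818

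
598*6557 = 3921086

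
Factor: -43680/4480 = -1*2^(-2)*3^1*13^1 = -39/4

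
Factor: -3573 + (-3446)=-1 * 7019^1=-7019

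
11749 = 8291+3458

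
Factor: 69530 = 2^1 * 5^1 * 17^1 * 409^1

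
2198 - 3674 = -1476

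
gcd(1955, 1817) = 23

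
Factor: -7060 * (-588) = 2^4 * 3^1 * 5^1 * 7^2 * 353^1 = 4151280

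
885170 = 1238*715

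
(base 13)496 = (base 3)1002121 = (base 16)31f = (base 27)12g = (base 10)799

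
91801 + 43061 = 134862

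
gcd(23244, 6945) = 3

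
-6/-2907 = 2/969≈0.00206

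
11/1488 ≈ 0.00739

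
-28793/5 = -5758 - 3/5 = -5758.60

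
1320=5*264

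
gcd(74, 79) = 1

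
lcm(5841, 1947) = 5841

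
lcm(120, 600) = 600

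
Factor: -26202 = -1 * 2^1 * 3^1 * 11^1 * 397^1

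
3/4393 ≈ 0.000683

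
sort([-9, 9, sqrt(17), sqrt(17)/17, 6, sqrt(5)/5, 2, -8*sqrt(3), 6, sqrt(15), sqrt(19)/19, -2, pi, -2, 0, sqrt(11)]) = [-8*sqrt(3), -9, -2, -2, 0, sqrt(19)/19, sqrt(17)/17, sqrt(5)/5, 2, pi, sqrt(11), sqrt(15), sqrt(17), 6, 6, 9]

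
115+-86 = 29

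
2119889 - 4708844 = -2588955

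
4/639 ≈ 0.00626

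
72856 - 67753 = 5103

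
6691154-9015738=-2324584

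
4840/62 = 78 + 2/31 ≈ 78.06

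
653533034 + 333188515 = 986721549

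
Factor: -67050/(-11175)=2^1*3^1=6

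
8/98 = 4/49 ≈ 0.0816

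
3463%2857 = 606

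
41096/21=1956 + 20/21≈1956.95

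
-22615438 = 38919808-61535246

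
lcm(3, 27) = 27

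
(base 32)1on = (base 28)28n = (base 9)2436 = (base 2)11100010111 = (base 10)1815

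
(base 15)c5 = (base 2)10111001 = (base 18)a5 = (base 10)185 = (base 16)b9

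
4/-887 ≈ -0.00451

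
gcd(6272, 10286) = 2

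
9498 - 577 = 8921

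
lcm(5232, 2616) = 5232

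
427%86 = 83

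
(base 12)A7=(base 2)1111111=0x7F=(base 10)127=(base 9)151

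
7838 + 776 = 8614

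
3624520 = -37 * (-97960) 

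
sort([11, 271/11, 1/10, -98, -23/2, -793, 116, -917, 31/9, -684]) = [-917, -793, -684, -98, -23/2, 1/10, 31/9, 11, 271/11, 116]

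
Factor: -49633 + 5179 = -1*2^1*3^1*31^1*239^1 = -44454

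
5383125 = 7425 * 725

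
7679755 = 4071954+3607801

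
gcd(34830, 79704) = 162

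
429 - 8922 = -8493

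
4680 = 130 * 36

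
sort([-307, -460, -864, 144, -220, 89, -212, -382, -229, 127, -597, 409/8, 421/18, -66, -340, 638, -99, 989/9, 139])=[-864, -597, -460, -382, -340, -307, -229, -220, -212, -99, -66, 421/18, 409/8, 89, 989/9, 127, 139, 144, 638]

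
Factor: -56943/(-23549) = 3^4*19^1*37^1*23549^(-1)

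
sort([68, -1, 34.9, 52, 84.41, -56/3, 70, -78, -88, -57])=[-88, -78, -57, -56/3, -1, 34.9, 52, 68, 70, 84.41]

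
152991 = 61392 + 91599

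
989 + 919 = 1908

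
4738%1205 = 1123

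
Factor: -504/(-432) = 2^(-1)*3^(-1)*7^1 = 7/6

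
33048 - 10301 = 22747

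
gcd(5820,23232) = 12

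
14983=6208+8775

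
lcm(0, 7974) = 0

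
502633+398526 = 901159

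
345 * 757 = 261165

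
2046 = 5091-3045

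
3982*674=2683868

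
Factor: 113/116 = 2^(-2)*29^(-1)*113^1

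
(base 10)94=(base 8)136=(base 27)3d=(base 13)73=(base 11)86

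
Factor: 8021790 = 2^1*3^2*5^1*7^2*17^1*107^1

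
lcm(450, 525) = 3150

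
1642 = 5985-4343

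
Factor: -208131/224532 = -1*2^(-2)*3^(-5)*17^1*53^1 = -901/972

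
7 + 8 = 15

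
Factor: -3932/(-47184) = 2^(-2) * 3^(-1) = 1/12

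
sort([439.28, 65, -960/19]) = [-960/19, 65, 439.28]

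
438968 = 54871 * 8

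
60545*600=36327000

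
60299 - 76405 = -16106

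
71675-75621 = -3946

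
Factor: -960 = -1*2^6*3^1*5^1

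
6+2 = 8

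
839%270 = 29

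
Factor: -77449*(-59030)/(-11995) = -1*2^1*41^1*1889^1*2399^(-1)*5903^1 = -914362894/2399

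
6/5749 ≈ 0.00104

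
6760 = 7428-668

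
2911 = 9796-6885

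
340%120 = 100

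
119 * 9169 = 1091111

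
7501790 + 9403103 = 16904893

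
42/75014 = 21/37507 ≈ 0.000560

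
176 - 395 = -219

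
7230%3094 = 1042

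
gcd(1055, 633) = 211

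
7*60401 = 422807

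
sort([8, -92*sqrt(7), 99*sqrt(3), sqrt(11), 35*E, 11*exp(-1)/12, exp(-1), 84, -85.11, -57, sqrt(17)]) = [-92*sqrt(7), -85.11, -57, 11*exp(-1)/12, exp(-1), sqrt(11), sqrt(17), 8, 84, 35*E, 99*sqrt(3)]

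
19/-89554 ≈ -0.000212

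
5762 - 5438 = 324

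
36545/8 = 4568 + 1/8 ≈ 4568.13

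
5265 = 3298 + 1967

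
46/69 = 2/3 ≈ 0.667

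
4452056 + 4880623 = 9332679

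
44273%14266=1475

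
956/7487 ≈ 0.128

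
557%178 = 23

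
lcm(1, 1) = 1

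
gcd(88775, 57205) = 5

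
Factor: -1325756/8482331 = -1*2^2*11^(-1)*13^(-1)*23^(-1)*431^1*769^1*2579^(-1)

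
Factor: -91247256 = -1 * 2^3 * 3^3 * 23^1 * 18367^1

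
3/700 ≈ 0.00429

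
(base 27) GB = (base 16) 1BB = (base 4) 12323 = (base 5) 3233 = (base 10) 443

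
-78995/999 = -2135/27 ≈ -79.07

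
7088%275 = 213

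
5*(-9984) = -49920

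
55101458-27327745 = 27773713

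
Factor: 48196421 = 7^1*13^1*43^1*109^1*113^1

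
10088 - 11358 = -1270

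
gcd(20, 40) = 20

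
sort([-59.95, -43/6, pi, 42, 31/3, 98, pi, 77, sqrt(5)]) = [-59.95, -43/6, sqrt(5), pi, pi, 31/3, 42, 77, 98]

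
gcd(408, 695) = 1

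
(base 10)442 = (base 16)1ba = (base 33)dd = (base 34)d0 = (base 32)dq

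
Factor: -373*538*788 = -1*2^3*197^1*269^1*373^1 = -158131112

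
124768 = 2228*56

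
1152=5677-4525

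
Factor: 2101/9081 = 3^(-2)*11^1*191^1*1009^(-1)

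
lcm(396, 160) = 15840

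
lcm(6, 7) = 42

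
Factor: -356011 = -1*199^1*1789^1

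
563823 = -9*(-62647)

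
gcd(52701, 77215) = 1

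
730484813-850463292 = -119978479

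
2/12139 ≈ 0.000165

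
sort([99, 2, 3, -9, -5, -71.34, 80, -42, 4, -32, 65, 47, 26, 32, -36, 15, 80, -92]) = [-92, -71.34, -42, -36, -32, -9, -5, 2, 3, 4, 15, 26, 32, 47, 65, 80, 80, 99]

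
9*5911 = 53199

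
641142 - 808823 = -167681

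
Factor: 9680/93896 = 2^1*5^1*97^(-1) = 10/97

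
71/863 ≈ 0.0823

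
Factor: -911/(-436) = 2^(-2)*109^(-1)*911^1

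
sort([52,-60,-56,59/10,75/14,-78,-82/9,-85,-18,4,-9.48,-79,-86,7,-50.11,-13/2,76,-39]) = [-86,-85,-79,-78,-60,-56,-50.11,-39,-18,-9.48,-82/9,-13/2,4,75/14,59/10,7,52,76]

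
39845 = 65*613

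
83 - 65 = 18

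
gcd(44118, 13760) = 86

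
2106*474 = 998244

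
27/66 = 9/22 ≈ 0.409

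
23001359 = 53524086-30522727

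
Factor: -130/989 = -1*2^1*5^1*13^1*23^(-1)*43^(-1) 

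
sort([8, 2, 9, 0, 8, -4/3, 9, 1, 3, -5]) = [-5, -4/3, 0, 1, 2, 3, 8, 8, 9, 9]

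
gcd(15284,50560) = 4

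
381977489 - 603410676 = -221433187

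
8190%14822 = 8190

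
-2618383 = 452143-3070526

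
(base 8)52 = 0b101010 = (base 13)33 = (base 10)42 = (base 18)26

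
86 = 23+63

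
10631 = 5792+4839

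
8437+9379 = 17816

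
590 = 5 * 118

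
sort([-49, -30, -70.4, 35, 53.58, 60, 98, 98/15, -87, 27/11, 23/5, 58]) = [-87, -70.4, -49, -30, 27/11, 23/5, 98/15, 35, 53.58, 58, 60, 98]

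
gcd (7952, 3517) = 1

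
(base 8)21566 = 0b10001101110110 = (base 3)110110020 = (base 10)9078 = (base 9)13406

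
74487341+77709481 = 152196822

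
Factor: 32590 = 2^1*5^1*3259^1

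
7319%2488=2343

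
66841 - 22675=44166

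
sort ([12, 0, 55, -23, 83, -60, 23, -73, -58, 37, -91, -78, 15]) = [-91, -78, -73, -60, -58, -23, 0, 12, 15, 23, 37, 55, 83]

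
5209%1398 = 1015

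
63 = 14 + 49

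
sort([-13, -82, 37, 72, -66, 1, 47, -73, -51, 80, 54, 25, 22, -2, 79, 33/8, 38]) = [-82, -73, -66, -51, -13, -2, 1, 33/8, 22, 25, 37, 38, 47, 54, 72, 79, 80]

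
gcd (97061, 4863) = 1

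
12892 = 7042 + 5850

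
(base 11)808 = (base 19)2d7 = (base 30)12g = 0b1111010000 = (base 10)976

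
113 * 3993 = 451209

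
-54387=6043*(-9)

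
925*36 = 33300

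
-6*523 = -3138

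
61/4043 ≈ 0.0151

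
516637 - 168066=348571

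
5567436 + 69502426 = 75069862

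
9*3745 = 33705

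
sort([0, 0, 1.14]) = [0, 0, 1.14]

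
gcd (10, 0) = 10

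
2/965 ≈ 0.00207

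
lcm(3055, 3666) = 18330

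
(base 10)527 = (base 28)in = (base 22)11l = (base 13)317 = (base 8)1017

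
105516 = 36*2931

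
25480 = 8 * 3185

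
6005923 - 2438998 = 3566925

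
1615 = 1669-54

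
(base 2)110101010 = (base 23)ic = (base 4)12222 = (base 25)h1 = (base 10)426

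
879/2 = 439 + 1/2 = 439.50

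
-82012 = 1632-83644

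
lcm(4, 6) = 12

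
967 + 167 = 1134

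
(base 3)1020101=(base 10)901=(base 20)251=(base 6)4101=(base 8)1605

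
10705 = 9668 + 1037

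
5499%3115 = 2384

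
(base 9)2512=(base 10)1874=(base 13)b12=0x752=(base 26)2k2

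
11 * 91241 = 1003651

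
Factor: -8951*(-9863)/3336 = 2^(-3)*3^(-1)*7^1*139^(-1)*1409^1*8951^1 = 88283713/3336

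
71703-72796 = -1093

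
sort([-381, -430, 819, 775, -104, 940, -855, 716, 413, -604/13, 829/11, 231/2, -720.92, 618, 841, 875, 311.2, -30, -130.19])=[-855, -720.92, -430, -381, -130.19, -104, -604/13, -30, 829/11, 231/2, 311.2, 413, 618, 716, 775, 819, 841, 875, 940]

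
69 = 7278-7209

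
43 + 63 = 106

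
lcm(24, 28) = 168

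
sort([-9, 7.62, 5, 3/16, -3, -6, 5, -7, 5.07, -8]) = [-9, -8, -7, -6, -3, 3/16, 5, 5, 5.07, 7.62]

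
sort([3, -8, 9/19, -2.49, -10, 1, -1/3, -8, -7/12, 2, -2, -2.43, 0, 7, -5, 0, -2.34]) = [-10, -8, -8, -5, -2.49, -2.43, -2.34, -2, -7/12, -1/3, 0, 0, 9/19, 1, 2, 3, 7]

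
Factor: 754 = 2^1*13^1*29^1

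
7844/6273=1 + 1571/6273 ≈ 1.25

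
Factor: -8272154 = -1*2^1*11^1*59^1*6373^1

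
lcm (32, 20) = 160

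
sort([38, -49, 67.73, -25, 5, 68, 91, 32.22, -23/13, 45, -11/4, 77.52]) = [-49, -25, -11/4, -23/13, 5, 32.22, 38, 45, 67.73, 68, 77.52, 91]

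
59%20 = 19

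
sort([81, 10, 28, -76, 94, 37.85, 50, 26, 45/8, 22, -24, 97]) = [-76, -24, 45/8, 10, 22, 26, 28, 37.85, 50, 81, 94, 97]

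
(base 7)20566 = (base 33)4md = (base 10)5095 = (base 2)1001111100111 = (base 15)179a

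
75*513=38475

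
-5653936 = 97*(-58288)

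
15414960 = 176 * 87585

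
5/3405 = 1/681 ≈ 0.00147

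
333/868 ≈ 0.384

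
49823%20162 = 9499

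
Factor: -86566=-1 * 2^1 * 43283^1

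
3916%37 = 31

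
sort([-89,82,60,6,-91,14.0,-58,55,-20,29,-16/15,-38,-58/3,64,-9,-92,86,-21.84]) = [-92,-91,-89,-58,-38,-21.84,-20,-58/3,-9,-16/15,6,14.0,29,55,60,64,82,86]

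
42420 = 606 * 70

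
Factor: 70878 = 2^1*3^1*11813^1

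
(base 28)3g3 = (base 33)2iv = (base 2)101011110011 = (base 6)20551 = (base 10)2803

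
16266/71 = 229 + 7/71 ≈ 229.10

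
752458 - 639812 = 112646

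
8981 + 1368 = 10349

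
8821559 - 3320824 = 5500735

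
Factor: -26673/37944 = -1 * 2^(-3) * 3^(-1) * 31^(-1) * 523^1 = -523/744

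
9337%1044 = 985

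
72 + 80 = 152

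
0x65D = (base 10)1629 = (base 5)23004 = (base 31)1LH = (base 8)3135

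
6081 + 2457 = 8538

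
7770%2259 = 993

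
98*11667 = 1143366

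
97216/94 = 1034 + 10/47 ≈ 1034.21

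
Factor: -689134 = -1 * 2^1 * 344567^1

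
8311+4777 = 13088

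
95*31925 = 3032875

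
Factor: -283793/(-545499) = 3^(-2) * 60611^(-1) * 283793^1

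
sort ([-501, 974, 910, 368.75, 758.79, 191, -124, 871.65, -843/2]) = [-501, -843/2, -124, 191, 368.75, 758.79, 871.65, 910, 974]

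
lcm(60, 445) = 5340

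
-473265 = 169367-642632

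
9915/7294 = 1 + 2621/7294 ≈ 1.36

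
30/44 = 15/22 ≈ 0.682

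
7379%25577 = 7379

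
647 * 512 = 331264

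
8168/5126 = 1 + 1521/2563 ≈ 1.59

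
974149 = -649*(-1501)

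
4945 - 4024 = 921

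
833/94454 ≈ 0.00882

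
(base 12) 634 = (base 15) 404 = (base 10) 904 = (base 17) 323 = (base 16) 388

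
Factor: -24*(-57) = 2^3*3^2*19^1 = 1368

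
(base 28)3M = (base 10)106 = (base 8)152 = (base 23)4E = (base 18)5G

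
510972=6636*77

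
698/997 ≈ 0.700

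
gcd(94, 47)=47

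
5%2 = 1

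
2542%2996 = 2542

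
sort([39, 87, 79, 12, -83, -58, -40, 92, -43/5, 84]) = [-83, -58, -40, -43/5, 12, 39, 79, 84, 87, 92]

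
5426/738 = 2713/369 ≈ 7.35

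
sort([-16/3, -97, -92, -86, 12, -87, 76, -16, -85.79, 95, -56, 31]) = [-97, -92, -87, -86, -85.79, -56, -16, -16/3, 12, 31, 76, 95]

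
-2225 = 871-3096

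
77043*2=154086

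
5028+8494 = 13522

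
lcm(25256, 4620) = 378840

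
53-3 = 50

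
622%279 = 64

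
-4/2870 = -2/1435 ≈ -0.00139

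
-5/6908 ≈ -0.000724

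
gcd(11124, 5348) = 4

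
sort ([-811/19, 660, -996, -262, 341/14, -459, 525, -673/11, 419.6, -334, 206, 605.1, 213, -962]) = [-996, -962, -459, -334, -262, -673/11, -811/19, 341/14, 206, 213, 419.6, 525, 605.1, 660]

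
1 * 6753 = 6753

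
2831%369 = 248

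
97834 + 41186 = 139020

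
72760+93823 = 166583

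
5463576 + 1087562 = 6551138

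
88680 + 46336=135016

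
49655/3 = 16551 + 2/3 ≈ 16551.67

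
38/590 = 19/295 ≈ 0.0644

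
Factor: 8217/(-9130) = -1*2^(-1)*3^2*5^(-1) = -9/10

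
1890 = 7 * 270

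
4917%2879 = 2038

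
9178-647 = 8531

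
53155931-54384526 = -1228595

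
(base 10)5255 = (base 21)bj5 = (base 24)92n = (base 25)8a5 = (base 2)1010010000111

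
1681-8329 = -6648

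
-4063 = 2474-6537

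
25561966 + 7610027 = 33171993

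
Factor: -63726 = -1*2^1*3^1*13^1*19^1*43^1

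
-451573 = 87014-538587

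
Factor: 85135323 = 3^1*7^1*13^1*197^1*1583^1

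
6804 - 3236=3568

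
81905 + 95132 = 177037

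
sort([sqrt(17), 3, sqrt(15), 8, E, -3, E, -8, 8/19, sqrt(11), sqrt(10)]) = [-8, -3, 8/19, E, E, 3, sqrt(10), sqrt(11), sqrt(15), sqrt(17), 8]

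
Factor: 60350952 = 2^3 * 3^1 * 17^1 * 147919^1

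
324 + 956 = 1280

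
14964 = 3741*4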